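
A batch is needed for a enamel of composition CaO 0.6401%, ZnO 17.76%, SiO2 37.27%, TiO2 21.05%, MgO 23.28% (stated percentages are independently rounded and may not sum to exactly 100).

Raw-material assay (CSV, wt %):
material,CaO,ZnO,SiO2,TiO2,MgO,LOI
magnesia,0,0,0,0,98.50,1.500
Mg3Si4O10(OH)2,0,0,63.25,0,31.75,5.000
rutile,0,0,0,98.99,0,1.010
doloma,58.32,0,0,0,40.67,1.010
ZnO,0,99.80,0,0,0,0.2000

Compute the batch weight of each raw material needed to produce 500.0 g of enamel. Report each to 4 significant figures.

Each numeric step carries exact precision at every stage; values along the way are printed (rounded to four significant digits) within the worked lines; exactly one rounding lands on every reported number; derived quantities, including five oxide percentages, glass mass, yield, ignition loss, totals, are computed from the batch weights for 500.0 g of glass in exact precision as written in the question or the answer.
Per-oxide target masses for 500.0 g enamel:
  CaO: 0.6401% × 500.0 = 3.200 g
  ZnO: 17.76% × 500.0 = 88.80 g
  SiO2: 37.27% × 500.0 = 186.4 g
  TiO2: 21.05% × 500.0 = 105.2 g
  MgO: 23.28% × 500.0 = 116.4 g
Mass-balance tally per oxide applying the batch weights above, at the basis given (sum by sum, the targets are met exact up to rounding of places):
  CaO: 5.488·0.5832 = 3.201 g (target 3.200 g)
  ZnO: 88.98·0.9980 = 88.80 g (target 88.80 g)
  SiO2: 294.6·0.6325 = 186.3 g (target 186.4 g)
  TiO2: 106.3·0.9899 = 105.2 g (target 105.2 g)
  MgO: 20.94·0.9850 + 294.6·0.3175 + 5.488·0.4067 = 116.4 g (target 116.4 g)
The glass-mass cross-check: the batch minus its LOI: 500.0 g (the targets, summed, come to 500.0 g; the stated basis being 500.0 g — any gap is answer rounding).
Batch grand total — Σ batch = 516.3 g; LOI removed, Σ of batch·LOI: 16.35 g; yield, glass over the total, = 96.83%.

Batch per 500.0 g enamel:
  magnesia: 20.94 g
  Mg3Si4O10(OH)2: 294.6 g
  rutile: 106.3 g
  doloma: 5.488 g
  ZnO: 88.98 g
Total batch = 516.3 g; LOI loss = 16.35 g; yield = 96.83%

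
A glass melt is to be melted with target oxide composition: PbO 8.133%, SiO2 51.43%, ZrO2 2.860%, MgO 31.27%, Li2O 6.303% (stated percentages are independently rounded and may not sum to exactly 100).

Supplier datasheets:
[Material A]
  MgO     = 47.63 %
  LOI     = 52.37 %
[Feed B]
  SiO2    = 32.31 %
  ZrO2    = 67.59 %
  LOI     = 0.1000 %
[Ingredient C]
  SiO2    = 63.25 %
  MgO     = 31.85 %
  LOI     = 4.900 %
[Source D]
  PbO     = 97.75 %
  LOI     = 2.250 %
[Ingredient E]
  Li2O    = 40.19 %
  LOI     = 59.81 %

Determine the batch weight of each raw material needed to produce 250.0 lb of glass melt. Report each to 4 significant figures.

In-progress results are shown (rounded to four significant figures) on the page — the working math maintains full precision at each step — exactly one rounding is applied to each reported value — derived quantities are rebuilt from the batch weights on 250.0 lb of glass at exact precision (five oxide percentages, the yield, LOI, totals, net glass mass), exactly as shown in question or answer.
Target masses of each oxide per 250.0 lb glass melt:
  PbO: 8.133% × 250.0 = 20.33 lb
  SiO2: 51.43% × 250.0 = 128.6 lb
  ZrO2: 2.860% × 250.0 = 7.150 lb
  MgO: 31.27% × 250.0 = 78.18 lb
  Li2O: 6.303% × 250.0 = 15.76 lb
Sums-versus-targets review given the weights on record, against the basis in use (summed amounts equal target values net of answer rounding effects):
  PbO: 20.80·0.9775 = 20.33 lb (target 20.33 lb)
  SiO2: 10.58·0.3231 + 197.9·0.6325 = 128.6 lb (target 128.6 lb)
  ZrO2: 10.58·0.6759 = 7.151 lb (target 7.150 lb)
  MgO: 31.81·0.4763 + 197.9·0.3185 = 78.18 lb (target 78.18 lb)
  Li2O: 39.21·0.4019 = 15.76 lb (target 15.76 lb)
The glass-mass cross-check: Σ batch − LOI loss = 250.0 lb (summing oxide targets gives 250.0 lb; basis as stated: 250.0 lb — deltas are rounding alone).
Summing the batch: Σ batch = 300.3 lb; loss to ignition Σ batch·LOI = 50.29 lb; the yield ratio, glass ÷ batch: 83.25%.

Batch per 250.0 lb glass melt:
  Material A: 31.81 lb
  Feed B: 10.58 lb
  Ingredient C: 197.9 lb
  Source D: 20.80 lb
  Ingredient E: 39.21 lb
Total batch = 300.3 lb; LOI loss = 50.29 lb; yield = 83.25%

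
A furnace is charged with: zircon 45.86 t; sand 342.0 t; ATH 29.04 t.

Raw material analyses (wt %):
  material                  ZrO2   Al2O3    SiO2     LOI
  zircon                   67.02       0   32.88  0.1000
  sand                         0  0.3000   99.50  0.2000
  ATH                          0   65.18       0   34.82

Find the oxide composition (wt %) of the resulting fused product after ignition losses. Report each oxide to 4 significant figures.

Glass mass = 406.1 t (batch 416.9 − LOI 10.84).
Composition: ZrO2 7.569%, Al2O3 4.914%, SiO2 87.52%

In-progress results are printed with 4-significant-digit rounding alongside each step; exact precision is kept in all steps; every reported value takes just one rounding. All derived quantities (the three compositions, LOI, the totals, the yield, glass mass) are rebuilt from the weighed amounts per 406.1 t of glass at exact precision as set out in either problem or answer.
Oxide-by-oxide delivered mass:
  ZrO2: 45.86·0.6702 = 30.74 t
  Al2O3: 342.0·0.003000 + 29.04·0.6518 = 19.95 t
  SiO2: 45.86·0.3288 + 342.0·0.9950 = 355.4 t
LOI: 45.86·0.001000 + 342.0·0.002000 + 29.04·0.3482 = 10.84 t
Glass = total batch minus LOI = 416.9 − 10.84 = 406.1 t (= the summed oxide contributions)
percent share: oxide ÷ glass, ×100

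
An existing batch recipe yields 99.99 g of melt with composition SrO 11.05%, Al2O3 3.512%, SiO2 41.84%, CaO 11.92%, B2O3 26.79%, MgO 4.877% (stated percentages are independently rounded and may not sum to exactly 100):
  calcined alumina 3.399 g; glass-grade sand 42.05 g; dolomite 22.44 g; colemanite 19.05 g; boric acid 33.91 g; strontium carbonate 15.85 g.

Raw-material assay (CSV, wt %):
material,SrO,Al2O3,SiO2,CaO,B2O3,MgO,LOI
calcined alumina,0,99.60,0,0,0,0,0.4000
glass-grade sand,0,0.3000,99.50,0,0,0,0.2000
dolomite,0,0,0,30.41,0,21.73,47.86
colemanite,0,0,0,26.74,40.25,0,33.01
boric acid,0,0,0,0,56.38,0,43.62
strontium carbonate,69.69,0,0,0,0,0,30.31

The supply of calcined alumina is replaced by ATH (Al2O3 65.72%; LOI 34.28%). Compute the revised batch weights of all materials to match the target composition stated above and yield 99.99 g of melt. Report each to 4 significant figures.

Revised batch per 99.99 g melt:
  ATH: 5.151 g
  glass-grade sand: 42.05 g
  dolomite: 22.44 g
  colemanite: 19.05 g
  boric acid: 33.91 g
  strontium carbonate: 15.85 g
Total batch = 138.5 g; LOI loss = 38.47 g

The whole derivation maintains exact precision in every operation — values along the way are shown (rounded to four significant digits) within the worked lines. Exactly one rounding lands on every reported figure. All derived quantities, including the totals, glass mass, the yield, LOI, six oxide percentages, are computed using the weight values per 99.99 g of glass at full float precision precisely as stated by the problem or answer text.
Per-oxide target masses for 99.99 g melt:
  SrO: 11.05% × 99.99 = 11.05 g
  Al2O3: 3.512% × 99.99 = 3.512 g
  SiO2: 41.84% × 99.99 = 41.84 g
  CaO: 11.92% × 99.99 = 11.92 g
  B2O3: 26.79% × 99.99 = 26.79 g
  MgO: 4.877% × 99.99 = 4.877 g
Sums-versus-targets review using the reported weights, versus the basis set out (every target is met by its sum given rounding of the digits):
  SrO: 15.85·0.6969 = 11.05 g (target 11.05 g)
  Al2O3: 5.151·0.6572 + 42.05·0.003000 = 3.511 g (target 3.512 g)
  SiO2: 42.05·0.9950 = 41.84 g (target 41.84 g)
  CaO: 22.44·0.3041 + 19.05·0.2674 = 11.92 g (target 11.92 g)
  B2O3: 19.05·0.4025 + 33.91·0.5638 = 26.79 g (target 26.79 g)
  MgO: 22.44·0.2173 = 4.876 g (target 4.877 g)
Mass balance on the glass: total batch − LOI = 99.98 g (per-oxide target masses sum to 99.98 g; against the stated basis, 99.99 g — a pure rounding effect).
Whole-batch sum: Σ batch = 138.5 g; ignition loss, Σ(batch × LOI) = 38.47 g; as yield: glass ÷ batch → 72.21%.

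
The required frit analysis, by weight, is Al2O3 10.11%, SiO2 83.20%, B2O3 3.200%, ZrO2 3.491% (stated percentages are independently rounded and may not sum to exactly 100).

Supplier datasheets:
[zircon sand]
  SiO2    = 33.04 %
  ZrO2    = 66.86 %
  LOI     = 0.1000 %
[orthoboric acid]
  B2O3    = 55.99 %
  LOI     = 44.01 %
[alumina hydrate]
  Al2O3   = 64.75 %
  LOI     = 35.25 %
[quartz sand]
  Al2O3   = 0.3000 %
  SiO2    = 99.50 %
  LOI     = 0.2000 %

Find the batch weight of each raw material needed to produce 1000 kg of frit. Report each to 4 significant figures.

Intermediates are shown (rounded to four significant figures) on the page; all arithmetic maintains full precision at each step — each reported result takes exactly one rounding. All derived quantities, which include four oxide percentages, the yield, the totals, LOI, glass mass, are re-derived at full precision, as given in problem or answer, using the weight values for 1000 kg of glass.
Per-oxide target masses for 1000 kg frit:
  Al2O3: 10.11% × 1000 = 101.1 kg
  SiO2: 83.20% × 1000 = 832.0 kg
  B2O3: 3.200% × 1000 = 32.00 kg
  ZrO2: 3.491% × 1000 = 34.91 kg
Balance tally, oxide-wise, using the reported weights, on the stated basis (summed amounts equal target values inside rounding margins):
  Al2O3: 152.3·0.6475 + 818.8·0.003000 = 101.1 kg (target 101.1 kg)
  SiO2: 52.21·0.3304 + 818.8·0.9950 = 832.0 kg (target 832.0 kg)
  B2O3: 57.15·0.5599 = 32.00 kg (target 32.00 kg)
  ZrO2: 52.21·0.6686 = 34.91 kg (target 34.91 kg)
Glass-mass sanity pass: the batch minus its LOI: 999.9 kg (the Σ of target masses is 1000 kg; with the basis standing at 1000 kg — deltas are rounding alone).
Summing the batch: Σ batch = 1080 kg; LOI removed, Σ of batch·LOI: 80.53 kg; as yield: glass ÷ batch → 92.55%.

Batch per 1000 kg frit:
  zircon sand: 52.21 kg
  orthoboric acid: 57.15 kg
  alumina hydrate: 152.3 kg
  quartz sand: 818.8 kg
Total batch = 1080 kg; LOI loss = 80.53 kg; yield = 92.55%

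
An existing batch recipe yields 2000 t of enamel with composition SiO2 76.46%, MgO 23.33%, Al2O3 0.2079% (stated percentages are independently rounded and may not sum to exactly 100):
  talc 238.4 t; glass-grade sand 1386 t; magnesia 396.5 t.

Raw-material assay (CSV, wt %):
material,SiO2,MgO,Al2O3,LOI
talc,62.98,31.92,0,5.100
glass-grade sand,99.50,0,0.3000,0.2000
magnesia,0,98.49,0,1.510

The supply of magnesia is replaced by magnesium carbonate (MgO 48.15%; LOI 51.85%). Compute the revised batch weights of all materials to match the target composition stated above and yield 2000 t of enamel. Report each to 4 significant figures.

Revised batch per 2000 t enamel:
  talc: 238.4 t
  glass-grade sand: 1386 t
  magnesium carbonate: 811.0 t
Total batch = 2435 t; LOI loss = 435.4 t

Values along the way are displayed, rounded to four significant digits, within the worked lines. The working math runs at full precision at every stage. Each reported number includes exactly one rounding — derived quantities (glass mass, the yield, ignition loss, the three compositions, the totals) are computed from the weighed amounts per 2000 t of glass in exact precision exactly as shown in the problem or answer text.
Target masses of each oxide per 2000 t enamel:
  SiO2: 76.46% × 2000 = 1529 t
  MgO: 23.33% × 2000 = 466.6 t
  Al2O3: 0.2079% × 2000 = 4.158 t
Mass-balance tally per oxide with the batch weights as given, under the basis named above (every target is met by its sum inside rounding margins):
  SiO2: 238.4·0.6298 + 1386·0.9950 = 1529 t (target 1529 t)
  MgO: 238.4·0.3192 + 811.0·0.4815 = 466.6 t (target 466.6 t)
  Al2O3: 1386·0.003000 = 4.158 t (target 4.158 t)
Glass-mass bookkeeping: the batch minus its LOI: 2000 t (the Σ of target masses is 2000 t; basis as stated: 2000 t — gaps are rounding artifacts).
Total batch = Σ batch = 2435 t; the LOI term Σ batch·LOI equals 435.4 t; glass ÷ batch gives a yield of 82.12%.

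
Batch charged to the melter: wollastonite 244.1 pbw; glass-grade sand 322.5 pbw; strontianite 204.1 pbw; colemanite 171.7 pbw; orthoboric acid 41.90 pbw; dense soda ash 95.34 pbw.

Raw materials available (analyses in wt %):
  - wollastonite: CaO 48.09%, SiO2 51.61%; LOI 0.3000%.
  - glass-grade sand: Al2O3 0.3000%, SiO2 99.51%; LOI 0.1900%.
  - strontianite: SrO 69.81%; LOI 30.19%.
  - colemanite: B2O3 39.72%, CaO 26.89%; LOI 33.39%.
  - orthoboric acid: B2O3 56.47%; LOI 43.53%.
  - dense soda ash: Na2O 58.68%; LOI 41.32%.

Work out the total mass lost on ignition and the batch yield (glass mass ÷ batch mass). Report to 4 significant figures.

LOI loss = 177.9 pbw; glass = 901.7 pbw; yield = 83.52%

Working values are shown, rounded to four significant digits, in the working; full precision is maintained at every stage — each reported value is rounded a single time. Derived quantities are computed in exact precision (LOI, yield, glass mass, the six compositions, totals) using the weight values for 901.7 pbw of glass exactly as printed in the problem or answer text.
Ignition loss by material:
  wollastonite: 244.1 × 0.003000 = 0.7323 pbw
  glass-grade sand: 322.5 × 0.001900 = 0.6128 pbw
  strontianite: 204.1 × 0.3019 = 61.62 pbw
  colemanite: 171.7 × 0.3339 = 57.33 pbw
  orthoboric acid: 41.90 × 0.4353 = 18.24 pbw
  dense soda ash: 95.34 × 0.4132 = 39.39 pbw
Total LOI = 177.9 pbw
Glass = batch − LOI = 1080 − 177.9 = 901.7 pbw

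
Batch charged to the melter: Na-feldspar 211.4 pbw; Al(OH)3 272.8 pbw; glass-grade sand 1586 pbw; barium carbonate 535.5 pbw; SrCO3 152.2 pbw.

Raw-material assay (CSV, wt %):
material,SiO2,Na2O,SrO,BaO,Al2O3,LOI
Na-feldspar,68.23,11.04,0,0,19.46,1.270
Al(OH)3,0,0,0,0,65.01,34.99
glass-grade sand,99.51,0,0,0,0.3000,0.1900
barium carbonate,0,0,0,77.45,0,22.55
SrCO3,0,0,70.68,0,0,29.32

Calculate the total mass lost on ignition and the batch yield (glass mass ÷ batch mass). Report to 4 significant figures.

LOI loss = 266.5 pbw; glass = 2491 pbw; yield = 90.34%

Intermediates appear (rounded to 4 significant digits) when written out; each numeric step keeps full precision from start to finish — a single rounding finalizes each reported figure; all derived quantities (totals, glass mass, LOI, yield, five oxide percentages) are re-derived at exact precision from the batch weights on 2491 pbw of glass as given in problem or answer.
LOI of each material in turn:
  Na-feldspar: 211.4 × 0.01270 = 2.685 pbw
  Al(OH)3: 272.8 × 0.3499 = 95.45 pbw
  glass-grade sand: 1586 × 0.001900 = 3.013 pbw
  barium carbonate: 535.5 × 0.2255 = 120.8 pbw
  SrCO3: 152.2 × 0.2932 = 44.63 pbw
Total LOI = 266.5 pbw
Glass = batch − LOI = 2758 − 266.5 = 2491 pbw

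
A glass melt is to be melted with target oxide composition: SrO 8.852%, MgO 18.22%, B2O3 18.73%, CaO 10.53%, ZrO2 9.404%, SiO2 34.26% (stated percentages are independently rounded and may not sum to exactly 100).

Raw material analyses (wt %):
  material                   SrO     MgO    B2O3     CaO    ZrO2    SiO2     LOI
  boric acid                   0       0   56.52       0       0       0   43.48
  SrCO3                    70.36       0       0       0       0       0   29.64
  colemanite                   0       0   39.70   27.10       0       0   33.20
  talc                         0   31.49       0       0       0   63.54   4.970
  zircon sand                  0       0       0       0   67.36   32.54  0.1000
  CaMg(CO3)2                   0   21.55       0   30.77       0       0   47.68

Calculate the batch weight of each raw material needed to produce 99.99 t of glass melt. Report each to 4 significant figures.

Batch per 99.99 t glass melt:
  boric acid: 18.77 t
  SrCO3: 12.58 t
  colemanite: 20.45 t
  talc: 46.76 t
  zircon sand: 13.96 t
  CaMg(CO3)2: 16.20 t
Total batch = 128.7 t; LOI loss = 28.74 t; yield = 77.67%

Working values are printed (rounded to 4 significant figures) alongside each step; the whole derivation maintains full precision at all times; exactly one rounding lands on each reported value — the derived quantities are recomputed in full precision (the six compositions, LOI, yield, totals, glass mass) from the weighed amounts on 99.99 t of glass, as set out in the question or the answer.
Oxide mass targets, per 99.99 t glass melt:
  SrO: 8.852% × 99.99 = 8.851 t
  MgO: 18.22% × 99.99 = 18.22 t
  B2O3: 18.73% × 99.99 = 18.73 t
  CaO: 10.53% × 99.99 = 10.53 t
  ZrO2: 9.404% × 99.99 = 9.403 t
  SiO2: 34.26% × 99.99 = 34.26 t
Balance tally, oxide-wise, given the weights on record, on the stated basis (oxide sums agree with the targets net of answer rounding effects):
  SrO: 12.58·0.7036 = 8.851 t (target 8.851 t)
  MgO: 46.76·0.3149 + 16.20·0.2155 = 18.22 t (target 18.22 t)
  B2O3: 18.77·0.5652 + 20.45·0.3970 = 18.73 t (target 18.73 t)
  CaO: 20.45·0.2710 + 16.20·0.3077 = 10.53 t (target 10.53 t)
  ZrO2: 13.96·0.6736 = 9.403 t (target 9.403 t)
  SiO2: 46.76·0.6354 + 13.96·0.3254 = 34.25 t (target 34.26 t)
Glass-mass sanity pass: the batch minus its LOI: 99.98 t (targets for the oxides total 99.99 t; the stated basis being 99.99 t — any gap is answer rounding).
Summing the batch: Σ batch = 128.7 t; ignition loss, Σ(batch × LOI) = 28.74 t; as yield: glass ÷ batch → 77.67%.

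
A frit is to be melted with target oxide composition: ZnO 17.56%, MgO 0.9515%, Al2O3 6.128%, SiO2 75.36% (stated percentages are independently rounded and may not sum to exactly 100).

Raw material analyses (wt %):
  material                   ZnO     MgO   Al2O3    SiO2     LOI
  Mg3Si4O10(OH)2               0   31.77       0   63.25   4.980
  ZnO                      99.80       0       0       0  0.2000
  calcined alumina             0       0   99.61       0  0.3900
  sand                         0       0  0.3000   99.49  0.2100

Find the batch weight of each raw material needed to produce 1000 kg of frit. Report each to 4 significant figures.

Batch per 1000 kg frit:
  Mg3Si4O10(OH)2: 29.95 kg
  ZnO: 176.0 kg
  calcined alumina: 59.30 kg
  sand: 738.4 kg
Total batch = 1004 kg; LOI loss = 3.625 kg; yield = 99.64%

Working values appear with 4-significant-figure rounding on the page. The whole derivation maintains exact precision from first step to last. A single rounding completes each reported number. Derived quantities, including LOI, net glass mass, yield, the four compositions, the totals, are carried using the weight values on 1000 kg of glass in full float precision, as quoted within the question or the answer.
Target oxide masses per 1000 kg frit:
  ZnO: 17.56% × 1000 = 175.6 kg
  MgO: 0.9515% × 1000 = 9.515 kg
  Al2O3: 6.128% × 1000 = 61.28 kg
  SiO2: 75.36% × 1000 = 753.6 kg
A balance pass over the oxides, with the batch weights as given, versus the basis set out (sums match the target masses exact up to rounding of places):
  ZnO: 176.0·0.9980 = 175.6 kg (target 175.6 kg)
  MgO: 29.95·0.3177 = 9.515 kg (target 9.515 kg)
  Al2O3: 59.30·0.9961 + 738.4·0.003000 = 61.28 kg (target 61.28 kg)
  SiO2: 29.95·0.6325 + 738.4·0.9949 = 753.6 kg (target 753.6 kg)
Consistency of the glass mass: whole batch net of LOI = 1000 kg (oxide target masses add up to 1000 kg; the stated basis being 1000 kg — deltas are rounding alone).
Batch grand total — Σ batch = 1004 kg; LOI removed, Σ of batch·LOI: 3.625 kg; the yield ratio, glass ÷ batch: 99.64%.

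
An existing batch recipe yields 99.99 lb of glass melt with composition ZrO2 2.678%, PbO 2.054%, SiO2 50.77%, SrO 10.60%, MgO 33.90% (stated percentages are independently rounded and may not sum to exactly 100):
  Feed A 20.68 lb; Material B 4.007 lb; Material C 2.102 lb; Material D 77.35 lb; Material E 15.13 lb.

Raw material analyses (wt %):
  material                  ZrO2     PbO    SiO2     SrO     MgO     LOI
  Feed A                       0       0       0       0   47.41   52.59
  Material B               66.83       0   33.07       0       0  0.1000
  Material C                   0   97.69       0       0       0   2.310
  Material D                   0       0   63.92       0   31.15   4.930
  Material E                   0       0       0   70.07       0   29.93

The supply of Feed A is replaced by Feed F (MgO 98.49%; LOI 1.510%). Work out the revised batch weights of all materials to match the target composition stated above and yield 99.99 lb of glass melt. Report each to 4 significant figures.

Revised batch per 99.99 lb glass melt:
  Feed F: 9.953 lb
  Material B: 4.007 lb
  Material C: 2.102 lb
  Material D: 77.35 lb
  Material E: 15.13 lb
Total batch = 108.5 lb; LOI loss = 8.545 lb

Values along the way are displayed with 4-significant-figure rounding at each printed step — each numeric step maintains full float precision throughout. Exactly one rounding goes into each reported value; all derived quantities are carried at full precision (LOI, the five compositions, the totals, net glass mass, the yield) from the weighed amounts at 99.99 lb of glass, as quoted within the problem or answer text.
Target masses of each oxide per 99.99 lb glass melt:
  ZrO2: 2.678% × 99.99 = 2.678 lb
  PbO: 2.054% × 99.99 = 2.054 lb
  SiO2: 50.77% × 99.99 = 50.76 lb
  SrO: 10.60% × 99.99 = 10.60 lb
  MgO: 33.90% × 99.99 = 33.90 lb
A balance pass over the oxides, given the weights on record, on the stated basis (sum by sum, the targets are met exact up to rounding of places):
  ZrO2: 4.007·0.6683 = 2.678 lb (target 2.678 lb)
  PbO: 2.102·0.9769 = 2.053 lb (target 2.054 lb)
  SiO2: 4.007·0.3307 + 77.35·0.6392 = 50.77 lb (target 50.76 lb)
  SrO: 15.13·0.7007 = 10.60 lb (target 10.60 lb)
  MgO: 9.953·0.9849 + 77.35·0.3115 = 33.90 lb (target 33.90 lb)
Mass balance on the glass: batch Σ − ignition loss = 100.0 lb (per-oxide target masses sum to 99.99 lb; basis as stated: 99.99 lb — a pure rounding effect).
Total batch = Σ batch = 108.5 lb; ignition loss, Σ(batch × LOI) = 8.545 lb; as yield: glass ÷ batch → 92.13%.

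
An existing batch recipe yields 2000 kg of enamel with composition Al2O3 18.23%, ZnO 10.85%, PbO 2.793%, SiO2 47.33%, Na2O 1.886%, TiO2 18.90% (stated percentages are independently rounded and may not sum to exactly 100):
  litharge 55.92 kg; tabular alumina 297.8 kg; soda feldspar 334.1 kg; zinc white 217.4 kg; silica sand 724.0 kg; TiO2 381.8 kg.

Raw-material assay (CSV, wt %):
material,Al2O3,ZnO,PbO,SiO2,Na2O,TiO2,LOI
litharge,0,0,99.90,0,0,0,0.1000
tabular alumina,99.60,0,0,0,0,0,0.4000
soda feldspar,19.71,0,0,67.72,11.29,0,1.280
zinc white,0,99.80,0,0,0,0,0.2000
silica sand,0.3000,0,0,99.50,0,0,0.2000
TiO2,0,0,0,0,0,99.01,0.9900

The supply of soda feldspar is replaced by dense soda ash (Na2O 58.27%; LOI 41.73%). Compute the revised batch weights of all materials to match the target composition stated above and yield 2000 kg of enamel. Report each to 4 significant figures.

Intermediates are displayed, with 4-significant-figure rounding, within the worked lines. Each numeric step runs at exact precision through the solve. A single rounding finalizes each reported result. The derived quantities, which include totals, LOI, glass mass, six oxide percentages, yield, are re-derived at exact precision, as given in problem or answer, starting from the weights at 2000 kg of glass.
Oxide mass targets, per 2000 kg enamel:
  Al2O3: 18.23% × 2000 = 364.6 kg
  ZnO: 10.85% × 2000 = 217.0 kg
  PbO: 2.793% × 2000 = 55.86 kg
  SiO2: 47.33% × 2000 = 946.6 kg
  Na2O: 1.886% × 2000 = 37.72 kg
  TiO2: 18.90% × 2000 = 378.0 kg
Verifying the oxide balance using the reported weights, per the basis as stated (oxide sums agree with the targets modulo rounding of the values):
  Al2O3: 363.2·0.9960 + 951.4·0.003000 = 364.6 kg (target 364.6 kg)
  ZnO: 217.4·0.9980 = 217.0 kg (target 217.0 kg)
  PbO: 55.92·0.9990 = 55.86 kg (target 55.86 kg)
  SiO2: 951.4·0.9950 = 946.6 kg (target 946.6 kg)
  Na2O: 64.73·0.5827 = 37.72 kg (target 37.72 kg)
  TiO2: 381.8·0.9901 = 378.0 kg (target 378.0 kg)
Mass balance on the glass: batch total minus LOI = 2000 kg (the Σ of target masses is 2000 kg; versus the stated basis of 2000 kg — deltas are rounding alone).
Whole-batch sum: Σ batch = 2034 kg; loss to ignition Σ batch·LOI = 34.64 kg; yield, glass over the total, = 98.30%.

Revised batch per 2000 kg enamel:
  litharge: 55.92 kg
  tabular alumina: 363.2 kg
  dense soda ash: 64.73 kg
  zinc white: 217.4 kg
  silica sand: 951.4 kg
  TiO2: 381.8 kg
Total batch = 2034 kg; LOI loss = 34.64 kg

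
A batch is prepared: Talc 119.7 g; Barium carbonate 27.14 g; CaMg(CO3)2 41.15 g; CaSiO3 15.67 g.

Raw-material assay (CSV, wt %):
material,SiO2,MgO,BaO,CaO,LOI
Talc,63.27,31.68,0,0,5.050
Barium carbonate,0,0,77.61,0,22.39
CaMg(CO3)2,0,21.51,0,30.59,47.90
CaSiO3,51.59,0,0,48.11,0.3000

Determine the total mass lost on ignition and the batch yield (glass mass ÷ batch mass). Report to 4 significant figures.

Every computation holds full precision in every operation — the intermediate values are displayed, rounded to 4 significant figures, when written out. Every reported number is rounded exactly once — the derived quantities are computed starting from the weights on 171.8 g of glass at full float precision (ignition loss, yield, the totals, net glass mass, four oxide percentages) as they appear in problem or answer.
Loss on ignition, line by line:
  Talc: 119.7 × 0.05050 = 6.045 g
  Barium carbonate: 27.14 × 0.2239 = 6.077 g
  CaMg(CO3)2: 41.15 × 0.4790 = 19.71 g
  CaSiO3: 15.67 × 0.003000 = 0.04701 g
Total LOI = 31.88 g
Glass = batch − LOI = 203.7 − 31.88 = 171.8 g

LOI loss = 31.88 g; glass = 171.8 g; yield = 84.35%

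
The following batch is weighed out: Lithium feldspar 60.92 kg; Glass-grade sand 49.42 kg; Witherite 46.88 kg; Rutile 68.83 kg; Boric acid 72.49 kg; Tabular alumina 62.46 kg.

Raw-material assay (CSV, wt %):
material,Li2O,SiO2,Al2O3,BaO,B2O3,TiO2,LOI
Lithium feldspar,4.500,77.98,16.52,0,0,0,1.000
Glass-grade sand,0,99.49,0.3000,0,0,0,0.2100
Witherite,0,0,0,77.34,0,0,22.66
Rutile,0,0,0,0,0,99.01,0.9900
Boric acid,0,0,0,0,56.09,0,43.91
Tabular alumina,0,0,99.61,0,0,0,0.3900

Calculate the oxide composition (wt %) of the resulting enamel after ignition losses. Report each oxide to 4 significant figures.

Glass mass = 316.9 kg (batch 361.0 − LOI 44.09).
Composition: Li2O 0.8650%, SiO2 30.51%, Al2O3 22.85%, BaO 11.44%, B2O3 12.83%, TiO2 21.50%

Working values are displayed rounded off to 4 significant figures between the steps. All internal work carries full precision through every step — every reported number is rounded exactly once — the derived quantities (LOI, the yield, the totals, net glass mass, six oxide percentages) are computed starting from the weights per 316.9 kg of glass in exact precision precisely as stated by either problem or answer.
Delivered oxide masses:
  Li2O: 60.92·0.04500 = 2.741 kg
  SiO2: 60.92·0.7798 + 49.42·0.9949 = 96.67 kg
  Al2O3: 60.92·0.1652 + 49.42·0.003000 + 62.46·0.9961 = 72.43 kg
  BaO: 46.88·0.7734 = 36.26 kg
  B2O3: 72.49·0.5609 = 40.66 kg
  TiO2: 68.83·0.9901 = 68.15 kg
LOI: 60.92·0.01000 + 49.42·0.002100 + 46.88·0.2266 + 68.83·0.009900 + 72.49·0.4391 + 62.46·0.003900 = 44.09 kg
Glass mass = batch − LOI = 361.0 − 44.09 = 316.9 kg (= Σ oxide masses)
each oxide over glass, ×100, is wt %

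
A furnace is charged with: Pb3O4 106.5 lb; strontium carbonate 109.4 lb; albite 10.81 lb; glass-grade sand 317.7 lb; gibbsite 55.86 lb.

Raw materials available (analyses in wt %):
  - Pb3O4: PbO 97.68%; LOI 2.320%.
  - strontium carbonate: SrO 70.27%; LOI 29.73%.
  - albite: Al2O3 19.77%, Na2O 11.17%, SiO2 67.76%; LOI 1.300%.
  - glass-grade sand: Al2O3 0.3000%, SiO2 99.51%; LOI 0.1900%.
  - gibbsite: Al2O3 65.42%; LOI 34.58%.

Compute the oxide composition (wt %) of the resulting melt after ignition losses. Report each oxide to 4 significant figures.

Glass mass = 545.2 lb (batch 600.3 − LOI 55.06).
Composition: SrO 14.10%, Al2O3 7.269%, PbO 19.08%, Na2O 0.2215%, SiO2 59.33%

In-progress results are rounded to 4 significant figures when quoted. All arithmetic maintains full precision at all times. A single rounding produces each reported figure. All derived quantities are rebuilt in full precision (net glass mass, yield, the totals, five oxide percentages, LOI) from the weighed amounts on 545.2 lb of glass precisely as stated by either problem or answer.
Delivered oxide masses:
  SrO: 109.4·0.7027 = 76.88 lb
  Al2O3: 10.81·0.1977 + 317.7·0.003000 + 55.86·0.6542 = 39.63 lb
  PbO: 106.5·0.9768 = 104.0 lb
  Na2O: 10.81·0.1117 = 1.207 lb
  SiO2: 10.81·0.6776 + 317.7·0.9951 = 323.5 lb
LOI: 106.5·0.02320 + 109.4·0.2973 + 10.81·0.01300 + 317.7·0.001900 + 55.86·0.3458 = 55.06 lb
Glass mass = batch − LOI = 600.3 − 55.06 = 545.2 lb (the oxide masses sum to this)
percent by weight: oxide/glass ×100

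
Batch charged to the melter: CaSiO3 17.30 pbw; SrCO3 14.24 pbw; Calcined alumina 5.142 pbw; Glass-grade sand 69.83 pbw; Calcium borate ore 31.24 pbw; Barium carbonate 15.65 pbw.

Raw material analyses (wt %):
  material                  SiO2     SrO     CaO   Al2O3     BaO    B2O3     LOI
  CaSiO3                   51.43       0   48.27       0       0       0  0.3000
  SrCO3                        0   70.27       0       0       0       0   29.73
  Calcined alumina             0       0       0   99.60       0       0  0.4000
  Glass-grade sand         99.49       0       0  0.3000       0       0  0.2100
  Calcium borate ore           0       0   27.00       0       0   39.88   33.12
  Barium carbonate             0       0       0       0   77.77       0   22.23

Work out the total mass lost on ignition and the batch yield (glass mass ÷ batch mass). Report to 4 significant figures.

LOI loss = 18.28 pbw; glass = 135.1 pbw; yield = 88.08%

Every computation maintains full precision end to end. In-progress results are displayed, rounded to 4 significant digits, as written; a single rounding completes every reported result; the derived quantities, which include LOI, the six compositions, glass mass, yield, totals, are rebuilt in exact precision, exactly as shown in the problem or the answer, using the weight values on 135.1 pbw of glass.
LOI of each material in turn:
  CaSiO3: 17.30 × 0.003000 = 0.05190 pbw
  SrCO3: 14.24 × 0.2973 = 4.234 pbw
  Calcined alumina: 5.142 × 0.004000 = 0.02057 pbw
  Glass-grade sand: 69.83 × 0.002100 = 0.1466 pbw
  Calcium borate ore: 31.24 × 0.3312 = 10.35 pbw
  Barium carbonate: 15.65 × 0.2223 = 3.479 pbw
Total LOI = 18.28 pbw
Glass = batch − LOI = 153.4 − 18.28 = 135.1 pbw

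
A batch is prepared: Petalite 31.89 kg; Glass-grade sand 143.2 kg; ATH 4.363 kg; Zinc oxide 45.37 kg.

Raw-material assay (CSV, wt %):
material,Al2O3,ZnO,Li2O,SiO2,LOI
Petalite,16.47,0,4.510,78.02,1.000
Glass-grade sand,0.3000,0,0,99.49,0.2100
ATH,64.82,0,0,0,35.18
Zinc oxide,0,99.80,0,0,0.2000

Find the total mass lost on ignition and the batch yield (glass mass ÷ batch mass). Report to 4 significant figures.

Full precision is held from first step to last. Rounding to four significant digits governs each working value as printed; every reported value undergoes a single rounding — all derived quantities (totals, net glass mass, yield, the four compositions, ignition loss) are re-derived from the batch weights on 222.6 kg of glass in full precision, precisely as stated by question or answer.
Material-by-material LOI:
  Petalite: 31.89 × 0.01000 = 0.3189 kg
  Glass-grade sand: 143.2 × 0.002100 = 0.3007 kg
  ATH: 4.363 × 0.3518 = 1.535 kg
  Zinc oxide: 45.37 × 0.002000 = 0.09074 kg
Total LOI = 2.245 kg
Glass = batch − LOI = 224.8 − 2.245 = 222.6 kg

LOI loss = 2.245 kg; glass = 222.6 kg; yield = 99.00%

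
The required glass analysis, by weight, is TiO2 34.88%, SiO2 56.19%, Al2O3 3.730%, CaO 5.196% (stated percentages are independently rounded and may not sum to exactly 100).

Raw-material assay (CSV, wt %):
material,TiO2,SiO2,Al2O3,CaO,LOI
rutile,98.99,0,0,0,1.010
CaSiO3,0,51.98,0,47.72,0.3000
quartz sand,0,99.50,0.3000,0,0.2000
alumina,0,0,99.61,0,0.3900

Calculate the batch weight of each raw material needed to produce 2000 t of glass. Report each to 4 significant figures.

Batch per 2000 t glass:
  rutile: 704.7 t
  CaSiO3: 217.8 t
  quartz sand: 1016 t
  alumina: 71.83 t
Total batch = 2010 t; LOI loss = 10.08 t; yield = 99.50%

Values along the way are printed, rounded to 4 significant figures, when written out — the whole derivation holds full precision from first step to last; each reported value is rounded only once; all derived quantities are computed in full float precision (the totals, four oxide percentages, LOI, net glass mass, yield) from the weighed amounts at 2000 t of glass, exactly as shown in question or answer.
Per-oxide target masses for 2000 t glass:
  TiO2: 34.88% × 2000 = 697.6 t
  SiO2: 56.19% × 2000 = 1124 t
  Al2O3: 3.730% × 2000 = 74.60 t
  CaO: 5.196% × 2000 = 103.9 t
A balance pass over the oxides, on the weights just shown, under the basis named above (oxide sums agree with the targets up to rounding of the answer):
  TiO2: 704.7·0.9899 = 697.6 t (target 697.6 t)
  SiO2: 217.8·0.5198 + 1016·0.9950 = 1124 t (target 1124 t)
  Al2O3: 1016·0.003000 + 71.83·0.9961 = 74.60 t (target 74.60 t)
  CaO: 217.8·0.4772 = 103.9 t (target 103.9 t)
Glass-mass bookkeeping: net batch after ignition = 2000 t (the targets, summed, come to 2000 t; versus the stated basis of 2000 t — gaps are rounding artifacts).
Batch total: Σ batch = 2010 t; loss to ignition Σ batch·LOI = 10.08 t; yield, glass over the total, = 99.50%.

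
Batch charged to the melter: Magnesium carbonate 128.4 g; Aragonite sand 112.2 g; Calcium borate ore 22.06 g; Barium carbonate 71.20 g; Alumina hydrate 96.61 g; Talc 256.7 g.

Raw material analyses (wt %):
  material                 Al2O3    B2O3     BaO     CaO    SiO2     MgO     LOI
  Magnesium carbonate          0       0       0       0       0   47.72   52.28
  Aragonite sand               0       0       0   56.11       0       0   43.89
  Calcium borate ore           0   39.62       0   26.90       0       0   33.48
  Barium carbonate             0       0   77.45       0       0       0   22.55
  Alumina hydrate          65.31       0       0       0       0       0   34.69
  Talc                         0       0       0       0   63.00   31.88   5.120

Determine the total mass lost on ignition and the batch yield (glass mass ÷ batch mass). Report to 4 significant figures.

LOI loss = 186.5 g; glass = 500.7 g; yield = 72.86%

Values along the way are displayed rounded to 4 significant figures between the steps; all arithmetic holds full precision end to end; each reported figure sees exactly one rounding. All derived quantities, including the totals, LOI, net glass mass, six oxide percentages, the yield, are recomputed from the weighed amounts for 500.7 g of glass in exact precision, as given in problem or answer.
Material-by-material LOI:
  Magnesium carbonate: 128.4 × 0.5228 = 67.13 g
  Aragonite sand: 112.2 × 0.4389 = 49.24 g
  Calcium borate ore: 22.06 × 0.3348 = 7.386 g
  Barium carbonate: 71.20 × 0.2255 = 16.06 g
  Alumina hydrate: 96.61 × 0.3469 = 33.51 g
  Talc: 256.7 × 0.05120 = 13.14 g
Total LOI = 186.5 g
Glass = batch − LOI = 687.2 − 186.5 = 500.7 g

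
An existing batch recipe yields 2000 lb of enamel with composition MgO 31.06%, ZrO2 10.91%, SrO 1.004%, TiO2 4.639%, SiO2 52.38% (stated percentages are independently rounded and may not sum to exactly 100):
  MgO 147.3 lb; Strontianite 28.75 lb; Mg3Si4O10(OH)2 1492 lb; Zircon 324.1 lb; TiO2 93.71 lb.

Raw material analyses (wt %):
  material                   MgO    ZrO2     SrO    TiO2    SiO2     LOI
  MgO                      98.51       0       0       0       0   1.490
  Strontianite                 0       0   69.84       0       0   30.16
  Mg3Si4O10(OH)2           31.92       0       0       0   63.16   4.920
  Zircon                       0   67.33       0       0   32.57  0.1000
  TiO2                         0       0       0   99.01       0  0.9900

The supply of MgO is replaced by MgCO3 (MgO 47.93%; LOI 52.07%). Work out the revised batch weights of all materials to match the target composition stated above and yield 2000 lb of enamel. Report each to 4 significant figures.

Revised batch per 2000 lb enamel:
  MgCO3: 302.7 lb
  Strontianite: 28.75 lb
  Mg3Si4O10(OH)2: 1492 lb
  Zircon: 324.1 lb
  TiO2: 93.71 lb
Total batch = 2241 lb; LOI loss = 240.9 lb

Working values are displayed rounded off to 4 significant figures in the working. All internal work holds full float precision at all times. Exactly one rounding lands on every reported value; the derived quantities (glass mass, yield, five oxide percentages, ignition loss, the totals) are recomputed from the weighed amounts on 2000 lb of glass at full precision, as they appear in the problem or the answer.
Oxide-by-oxide targets in 2000 lb enamel:
  MgO: 31.06% × 2000 = 621.2 lb
  ZrO2: 10.91% × 2000 = 218.2 lb
  SrO: 1.004% × 2000 = 20.08 lb
  TiO2: 4.639% × 2000 = 92.78 lb
  SiO2: 52.38% × 2000 = 1048 lb
A balance pass over the oxides, working from each reported weight, on the stated basis (delivered sums recover each target once rounding is allowed for):
  MgO: 302.7·0.4793 + 1492·0.3192 = 621.3 lb (target 621.2 lb)
  ZrO2: 324.1·0.6733 = 218.2 lb (target 218.2 lb)
  SrO: 28.75·0.6984 = 20.08 lb (target 20.08 lb)
  TiO2: 93.71·0.9901 = 92.78 lb (target 92.78 lb)
  SiO2: 1492·0.6316 + 324.1·0.3257 = 1048 lb (target 1048 lb)
Consistency of the glass mass: total batch − LOI = 2000 lb (targets for the oxides total 2000 lb; stated basis 2000 lb — differing by rounding only).
Batch total: Σ batch = 2241 lb; ignition loss, Σ(batch × LOI) = 240.9 lb; yield, glass over the total, = 89.25%.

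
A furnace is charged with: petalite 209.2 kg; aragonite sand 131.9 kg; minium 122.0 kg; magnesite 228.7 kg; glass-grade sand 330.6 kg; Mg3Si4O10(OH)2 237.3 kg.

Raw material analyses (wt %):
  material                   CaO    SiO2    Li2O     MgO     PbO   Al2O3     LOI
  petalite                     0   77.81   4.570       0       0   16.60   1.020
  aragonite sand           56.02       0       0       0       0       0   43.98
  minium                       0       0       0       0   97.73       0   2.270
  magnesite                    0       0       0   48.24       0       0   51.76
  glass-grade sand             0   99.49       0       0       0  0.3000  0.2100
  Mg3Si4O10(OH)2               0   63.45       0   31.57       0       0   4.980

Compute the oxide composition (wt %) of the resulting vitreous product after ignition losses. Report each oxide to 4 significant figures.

The working math holds full precision all the way through; values along the way are displayed, rounded to 4 significant figures, between the steps. Each reported figure takes exactly one rounding — derived quantities, which include ignition loss, net glass mass, the yield, six oxide percentages, totals, are computed at full precision, as given in either problem or answer, starting from the weights at 1066 kg of glass.
What the batch supplies per oxide:
  CaO: 131.9·0.5602 = 73.89 kg
  SiO2: 209.2·0.7781 + 330.6·0.9949 + 237.3·0.6345 = 642.3 kg
  Li2O: 209.2·0.04570 = 9.560 kg
  MgO: 228.7·0.4824 + 237.3·0.3157 = 185.2 kg
  PbO: 122.0·0.9773 = 119.2 kg
  Al2O3: 209.2·0.1660 + 330.6·0.003000 = 35.72 kg
LOI: 209.2·0.01020 + 131.9·0.4398 + 122.0·0.02270 + 228.7·0.5176 + 330.6·0.002100 + 237.3·0.04980 = 193.8 kg
batch − LOI leaves glass = 1260 − 193.8 = 1066 kg (the oxide masses sum to this)
wt %: oxide over glass, times 100

Glass mass = 1066 kg (batch 1260 − LOI 193.8).
Composition: CaO 6.932%, SiO2 60.26%, Li2O 0.8969%, MgO 17.38%, PbO 11.19%, Al2O3 3.351%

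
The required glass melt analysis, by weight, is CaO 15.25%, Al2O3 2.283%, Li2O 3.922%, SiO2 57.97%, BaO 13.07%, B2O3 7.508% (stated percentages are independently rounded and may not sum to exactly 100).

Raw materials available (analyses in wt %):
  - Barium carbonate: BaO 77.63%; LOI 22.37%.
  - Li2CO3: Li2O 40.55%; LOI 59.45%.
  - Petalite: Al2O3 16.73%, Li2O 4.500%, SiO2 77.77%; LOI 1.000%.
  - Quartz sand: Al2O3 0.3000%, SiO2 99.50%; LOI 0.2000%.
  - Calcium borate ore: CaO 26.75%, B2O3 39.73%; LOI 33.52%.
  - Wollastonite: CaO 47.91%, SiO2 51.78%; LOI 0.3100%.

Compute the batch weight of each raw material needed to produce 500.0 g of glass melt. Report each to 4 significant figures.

Batch per 500.0 g glass melt:
  Barium carbonate: 84.18 g
  Li2CO3: 41.16 g
  Petalite: 64.91 g
  Quartz sand: 185.2 g
  Calcium borate ore: 94.49 g
  Wollastonite: 106.4 g
Total batch = 576.3 g; LOI loss = 76.32 g; yield = 86.76%

Exact precision is carried from first step to last; rounding to four significant digits applies to every working value as shown; a single rounding completes every reported value — the derived quantities are recomputed using the weight values at 500.0 g of glass at exact precision (yield, the six compositions, the totals, net glass mass, LOI), as given in question or answer.
Per-oxide target masses for 500.0 g glass melt:
  CaO: 15.25% × 500.0 = 76.25 g
  Al2O3: 2.283% × 500.0 = 11.42 g
  Li2O: 3.922% × 500.0 = 19.61 g
  SiO2: 57.97% × 500.0 = 289.8 g
  BaO: 13.07% × 500.0 = 65.35 g
  B2O3: 7.508% × 500.0 = 37.54 g
A balance pass over the oxides, on the weights just shown, per the basis as stated (every target is met by its sum within answer rounding):
  CaO: 94.49·0.2675 + 106.4·0.4791 = 76.25 g (target 76.25 g)
  Al2O3: 64.91·0.1673 + 185.2·0.003000 = 11.42 g (target 11.42 g)
  Li2O: 41.16·0.4055 + 64.91·0.04500 = 19.61 g (target 19.61 g)
  SiO2: 64.91·0.7777 + 185.2·0.9950 + 106.4·0.5178 = 289.8 g (target 289.8 g)
  BaO: 84.18·0.7763 = 65.35 g (target 65.35 g)
  B2O3: 94.49·0.3973 = 37.54 g (target 37.54 g)
Auditing the glass mass value: Σ batch − LOI loss = 500.0 g (summing oxide targets gives 500.0 g; stated basis 500.0 g — differing by rounding only).
Total batch = Σ batch = 576.3 g; Σ batch·LOI gives LOI loss = 76.32 g; yield: glass divided by total = 86.76%.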